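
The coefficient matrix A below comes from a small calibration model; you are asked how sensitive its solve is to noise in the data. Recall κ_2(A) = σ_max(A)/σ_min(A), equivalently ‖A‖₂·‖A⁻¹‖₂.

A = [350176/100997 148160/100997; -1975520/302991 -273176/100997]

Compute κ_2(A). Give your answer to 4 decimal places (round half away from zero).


342.7500

form AᵀA = [17322797056/317659329 2405920000/105886443; 2405920000/105886443 334174784/35295481] with trace 120298048/1879641 and determinant 65536/1879641
solving λ² − 120298048/1879641·λ + 65536/1879641 = 0 gives λ = 64, 1024/1879641
so κ_2 = √(64 / (1024/1879641)) = 342.7500


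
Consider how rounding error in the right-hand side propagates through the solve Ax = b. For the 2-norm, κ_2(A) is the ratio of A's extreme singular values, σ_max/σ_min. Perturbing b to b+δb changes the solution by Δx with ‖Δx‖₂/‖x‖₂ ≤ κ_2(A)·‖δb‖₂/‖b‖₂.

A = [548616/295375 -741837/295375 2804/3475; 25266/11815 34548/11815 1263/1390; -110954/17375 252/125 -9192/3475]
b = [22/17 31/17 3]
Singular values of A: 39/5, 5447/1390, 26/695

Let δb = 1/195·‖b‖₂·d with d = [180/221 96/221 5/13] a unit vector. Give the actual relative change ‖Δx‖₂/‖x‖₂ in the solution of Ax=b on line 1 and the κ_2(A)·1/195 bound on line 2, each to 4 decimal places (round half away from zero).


0.0064
1.0692

σ_max = 39/5, σ_min = 26/695
κ_2(A) = (39/5) / (26/695) = 208.5000
κ_2(A)·‖δb‖/‖b‖ = 1.0692
solve Ax = b  →  x = [-31.0045 0.3168 73.9565]
2-norm of b is 3.7417; of x, 80.1931
δb = ε·‖b‖·d = [0.0156 0.0083 0.0074]; solving A·Δx = δb gives ‖Δx‖ = 0.5129
realised ‖Δx‖/‖x‖ = 0.0064
realised/bound (from unrounded values) ≈ 0.0060


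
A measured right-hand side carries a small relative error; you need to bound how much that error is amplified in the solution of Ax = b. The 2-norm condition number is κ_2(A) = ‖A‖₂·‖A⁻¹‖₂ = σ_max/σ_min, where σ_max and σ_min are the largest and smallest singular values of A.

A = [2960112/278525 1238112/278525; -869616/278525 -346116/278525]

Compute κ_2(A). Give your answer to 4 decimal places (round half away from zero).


M = AᵀA = [15229592064/124121881 6345501120/124121881; 6345501120/124121881 2644348176/124121881]. tr(M)=105762960/734449, det(M)=331776/734449
eigenvalues of AᵀA: λ = (tr ± √(tr²−4·det))/2 = 144, 2304/734449
κ = σ_max/σ_min = 12/(48/857) = 214.2500

214.2500


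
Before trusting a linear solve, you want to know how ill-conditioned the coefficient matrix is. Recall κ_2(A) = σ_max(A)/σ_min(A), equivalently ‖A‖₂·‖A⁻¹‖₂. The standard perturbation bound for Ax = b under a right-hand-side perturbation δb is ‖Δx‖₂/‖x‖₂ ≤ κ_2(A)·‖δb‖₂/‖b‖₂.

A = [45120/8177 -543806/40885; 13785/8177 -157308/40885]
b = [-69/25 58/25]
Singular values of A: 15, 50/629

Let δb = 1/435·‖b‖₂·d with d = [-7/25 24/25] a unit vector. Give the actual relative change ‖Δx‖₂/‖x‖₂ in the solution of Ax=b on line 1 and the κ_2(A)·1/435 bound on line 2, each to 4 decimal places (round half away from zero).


largest singular value 15, smallest 50/629
κ = σ_max/σ_min = 15/(50/629) = 188.7000
κ_2(A)·‖δb‖/‖b‖ = 0.4338
solve Ax = b  →  x = [34.7856 14.6385]
‖b‖ = 3.6056, ‖x‖ = 37.7402
re-solving with b+δb shifts x by Δx of norm 0.1043
relative error = 0.0028
realised/bound (from unrounded values) ≈ 0.0064

0.0028
0.4338


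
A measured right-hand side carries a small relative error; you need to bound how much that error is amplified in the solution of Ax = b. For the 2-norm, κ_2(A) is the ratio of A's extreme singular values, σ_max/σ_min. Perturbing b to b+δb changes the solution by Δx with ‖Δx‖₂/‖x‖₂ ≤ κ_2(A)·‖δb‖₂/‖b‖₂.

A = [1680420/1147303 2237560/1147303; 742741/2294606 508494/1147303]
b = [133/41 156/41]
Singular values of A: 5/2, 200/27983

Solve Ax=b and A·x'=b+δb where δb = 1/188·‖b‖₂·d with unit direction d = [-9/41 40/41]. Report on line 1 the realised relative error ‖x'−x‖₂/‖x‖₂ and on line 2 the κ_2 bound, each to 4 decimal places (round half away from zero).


0.0089
1.8606

largest singular value 5/2, smallest 200/27983
condition number: (5/2) ÷ (200/27983) = 349.7875
κ_2(A)·‖δb‖/‖b‖ = 1.8606
solve Ax = b  →  x = [-334.8360 253.1270]
‖b‖₂ = 5.0000 and ‖x‖₂ = 419.7480
δb = ε·‖b‖·d = [-0.0058 0.0259]; solving A·Δx = δb gives ‖Δx‖ = 3.7211
dividing the unrounded norms, ‖Δx‖/‖x‖ = 0.0089
tightness: 0.0089 against a bound of 1.8606 (unrounded ratio ≈ 0.0048)


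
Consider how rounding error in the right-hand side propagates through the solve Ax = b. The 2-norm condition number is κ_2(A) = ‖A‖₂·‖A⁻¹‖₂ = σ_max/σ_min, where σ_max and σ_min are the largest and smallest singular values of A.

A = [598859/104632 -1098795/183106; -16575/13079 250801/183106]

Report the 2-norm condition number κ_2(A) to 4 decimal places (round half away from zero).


AᵀA = [223804201/6512704 -411231105/11397232; -411231105/11397232 377826173/9972578]; tr = 27415985/379456, det = 83521/1517824
solving λ² − 27415985/379456·λ + 83521/1517824 = 0 gives λ = 289/4, 289/379456
so κ_2 = √((289/4) / (289/379456)) = 308.0000

308.0000


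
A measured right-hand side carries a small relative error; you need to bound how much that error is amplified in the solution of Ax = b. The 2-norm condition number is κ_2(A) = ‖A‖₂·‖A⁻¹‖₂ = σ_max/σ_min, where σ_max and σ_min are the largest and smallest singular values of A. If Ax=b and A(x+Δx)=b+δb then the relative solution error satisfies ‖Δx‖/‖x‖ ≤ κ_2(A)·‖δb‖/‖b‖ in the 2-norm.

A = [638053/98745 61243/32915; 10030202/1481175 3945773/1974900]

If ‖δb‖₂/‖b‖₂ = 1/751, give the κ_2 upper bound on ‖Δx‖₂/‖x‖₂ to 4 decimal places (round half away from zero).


AᵀA = [228543482869/2608655625 44438497103/1739103750; 44438497103/1739103750 34567969969/4637610000]; tr = 6348491929/66781584, det = 714025/7420176
char-poly roots: 1521/16 and 4225/4173849
κ_2(A) = √(λ_max/λ_min) = √((1521/16) / (4225/4173849)) = 306.4500
worst-case relative error ≤ 306.4500 × 1/751 = 0.4081

0.4081


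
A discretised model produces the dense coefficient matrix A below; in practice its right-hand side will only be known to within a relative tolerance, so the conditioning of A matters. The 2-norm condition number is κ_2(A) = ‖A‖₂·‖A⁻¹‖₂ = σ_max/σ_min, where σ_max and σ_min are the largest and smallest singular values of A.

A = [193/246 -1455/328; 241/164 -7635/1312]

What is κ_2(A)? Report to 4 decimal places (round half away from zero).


28.8000

AᵀA = [671725/242064 -2588875/215168; -2588875/215168 92165625/1721344]; tr = 519025/9216, det = 15625/4096
λ_max, λ_min = (519025/9216 ± √268090950625/84934656)/2 = 225/4, 625/9216
so κ_2 = √((225/4) / (625/9216)) = 28.8000


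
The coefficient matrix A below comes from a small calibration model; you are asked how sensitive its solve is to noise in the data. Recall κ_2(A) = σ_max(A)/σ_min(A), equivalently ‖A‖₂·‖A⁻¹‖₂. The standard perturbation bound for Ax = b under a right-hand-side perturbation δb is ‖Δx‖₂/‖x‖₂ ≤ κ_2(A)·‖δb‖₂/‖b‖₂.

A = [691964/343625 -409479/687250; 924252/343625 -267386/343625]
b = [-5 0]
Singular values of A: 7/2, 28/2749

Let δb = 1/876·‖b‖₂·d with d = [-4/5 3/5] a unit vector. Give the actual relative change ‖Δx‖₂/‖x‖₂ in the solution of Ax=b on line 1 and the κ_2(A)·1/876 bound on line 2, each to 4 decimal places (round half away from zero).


0.0014
0.3923

largest singular value 7/2, smallest 28/2749
condition number: (7/2) ÷ (28/2749) = 343.6250
κ_2(A)·‖δb‖/‖b‖ = 0.3923
solve Ax = b  →  x = [109.1371 377.2457]
2-norm of b is 5.0000; of x, 392.7152
re-solving with b+δb shifts x by Δx of norm 0.5604
relative error = 0.0014
so the bound overstates the realised error by a factor of ≈ 274.9007 (computed from the unrounded values)


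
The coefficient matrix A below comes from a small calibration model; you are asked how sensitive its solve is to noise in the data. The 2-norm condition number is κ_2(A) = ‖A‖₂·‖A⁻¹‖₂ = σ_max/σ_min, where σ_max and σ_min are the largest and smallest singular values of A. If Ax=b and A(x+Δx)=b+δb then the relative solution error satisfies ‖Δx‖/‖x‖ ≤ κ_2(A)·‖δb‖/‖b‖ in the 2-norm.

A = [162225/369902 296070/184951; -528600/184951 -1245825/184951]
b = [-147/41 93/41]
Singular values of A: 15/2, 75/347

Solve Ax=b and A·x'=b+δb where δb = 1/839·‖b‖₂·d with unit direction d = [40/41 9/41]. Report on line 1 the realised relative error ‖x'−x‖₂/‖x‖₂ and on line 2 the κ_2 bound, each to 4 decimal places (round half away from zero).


0.0017
0.0414

largest singular value 15/2, smallest 75/347
condition number: (15/2) ÷ (75/347) = 34.7000
bound on ‖Δx‖/‖x‖: κ·ε = 34.7000·1/839 = 0.0414
solve Ax = b  →  x = [12.6585 -5.7077]
‖b‖ = 4.2426, ‖x‖ = 13.8858
δb = ε·‖b‖·d = [0.0049 0.0011]; solving A·Δx = δb gives ‖Δx‖ = 0.0234
dividing the unrounded norms, ‖Δx‖/‖x‖ = 0.0017
realised/bound (from unrounded values) ≈ 0.0407


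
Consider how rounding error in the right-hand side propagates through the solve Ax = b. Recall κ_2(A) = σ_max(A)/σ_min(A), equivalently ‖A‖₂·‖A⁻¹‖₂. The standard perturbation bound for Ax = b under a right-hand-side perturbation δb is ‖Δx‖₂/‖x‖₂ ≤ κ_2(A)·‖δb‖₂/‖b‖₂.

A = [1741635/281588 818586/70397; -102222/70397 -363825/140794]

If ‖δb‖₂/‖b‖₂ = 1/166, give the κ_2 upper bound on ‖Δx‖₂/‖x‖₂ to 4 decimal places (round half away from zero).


1.2169

form AᵀA = [1903915449/47169424 446180805/5896178; 446180805/5896178 1673230689/11792356] with trace 29746845/163216 and determinant 531441/652864
λ_max, λ_min = (29746845/163216 ± √884788047779769/26639462656)/2 = 729/4, 729/163216
so κ_2 = √((729/4) / (729/163216)) = 202.0000
κ_2(A)·‖δb‖/‖b‖ = 1.2169


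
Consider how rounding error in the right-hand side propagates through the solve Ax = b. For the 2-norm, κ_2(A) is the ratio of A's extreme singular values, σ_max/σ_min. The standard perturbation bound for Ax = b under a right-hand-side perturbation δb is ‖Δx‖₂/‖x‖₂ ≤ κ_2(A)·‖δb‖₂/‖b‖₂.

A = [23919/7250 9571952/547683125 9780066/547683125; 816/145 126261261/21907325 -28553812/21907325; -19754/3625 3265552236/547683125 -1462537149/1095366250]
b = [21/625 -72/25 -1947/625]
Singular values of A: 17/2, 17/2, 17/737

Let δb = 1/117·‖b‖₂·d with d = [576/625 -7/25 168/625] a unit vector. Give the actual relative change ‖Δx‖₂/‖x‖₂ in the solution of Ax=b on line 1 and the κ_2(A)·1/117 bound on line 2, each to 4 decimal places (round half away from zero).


3.1496
3.1496

σ_max = 17/2, σ_min = 17/737
condition number: (17/2) ÷ (17/737) = 368.5000
κ_2(A)·‖δb‖/‖b‖ = 3.1496
solve Ax = b  →  x = [0.0122 -0.4868 0.1095]
2-norm of b is 4.2426; of x, 0.4991
δb = ε·‖b‖·d = [0.0334 -0.0102 0.0097]; solving A·Δx = δb gives ‖Δx‖ = 1.5721
relative error = 3.1496
tightness: 3.1496 against a bound of 3.1496; the bound is attained (ratio 1)


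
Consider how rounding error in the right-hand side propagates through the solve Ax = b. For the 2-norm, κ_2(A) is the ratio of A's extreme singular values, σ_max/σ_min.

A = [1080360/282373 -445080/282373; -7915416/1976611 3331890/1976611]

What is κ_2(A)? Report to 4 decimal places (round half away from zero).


M = AᵀA = [142503590016/4645649281 -59375481840/4645649281; -59375481840/4645649281 24742217700/4645649281]. tr(M)=989620164/27489049, det(M)=518400/27489049
char-poly roots: 36 and 14400/27489049
κ_2(A) = √(λ_max/λ_min) = √(36 / (14400/27489049)) = 262.1500

262.1500


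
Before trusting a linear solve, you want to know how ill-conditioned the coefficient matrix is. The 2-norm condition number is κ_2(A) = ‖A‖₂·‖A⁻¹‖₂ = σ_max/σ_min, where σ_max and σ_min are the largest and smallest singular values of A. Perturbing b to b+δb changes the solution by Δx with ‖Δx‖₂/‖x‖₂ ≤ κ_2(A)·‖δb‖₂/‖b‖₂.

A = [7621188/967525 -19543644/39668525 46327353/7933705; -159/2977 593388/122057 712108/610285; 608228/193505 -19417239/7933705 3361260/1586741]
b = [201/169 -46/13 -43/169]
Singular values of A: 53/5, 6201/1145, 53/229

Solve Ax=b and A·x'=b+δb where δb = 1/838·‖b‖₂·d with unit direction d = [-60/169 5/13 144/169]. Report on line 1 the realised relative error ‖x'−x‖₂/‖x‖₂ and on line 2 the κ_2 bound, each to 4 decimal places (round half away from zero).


0.0022
0.0547

largest singular value 53/5, smallest 53/229
κ = σ_max/σ_min = (53/5)/(53/229) = 45.8000
worst-case relative error ≤ 45.8000 × 1/838 = 0.0547
solve Ax = b  →  x = [5.2604 0.9647 -6.8110]
‖b‖ = 3.7417, ‖x‖ = 8.6598
re-solving with b+δb shifts x by Δx of norm 0.0193
realised ‖Δx‖/‖x‖ = 0.0022
realised/bound (from unrounded values) ≈ 0.0408


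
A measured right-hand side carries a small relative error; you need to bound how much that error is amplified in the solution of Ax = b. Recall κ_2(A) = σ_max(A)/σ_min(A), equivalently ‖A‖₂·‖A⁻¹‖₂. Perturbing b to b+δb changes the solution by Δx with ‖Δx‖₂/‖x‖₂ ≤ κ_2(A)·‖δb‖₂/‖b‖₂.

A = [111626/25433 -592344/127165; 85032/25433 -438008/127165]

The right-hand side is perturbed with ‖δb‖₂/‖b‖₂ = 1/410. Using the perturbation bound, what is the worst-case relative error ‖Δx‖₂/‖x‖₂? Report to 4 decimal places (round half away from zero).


form AᵀA = [19690804900/646837489 -20673137520/646837489; -20673137520/646837489 21708896896/646837489] with trace 49226756/769129 and determinant 160000/769129
eigenvalues of AᵀA: λ = (tr ± √(tr²−4·det))/2 = 64, 2500/769129
so κ_2 = √(64 / (2500/769129)) = 140.3200
κ_2(A)·‖δb‖/‖b‖ = 0.3422

0.3422


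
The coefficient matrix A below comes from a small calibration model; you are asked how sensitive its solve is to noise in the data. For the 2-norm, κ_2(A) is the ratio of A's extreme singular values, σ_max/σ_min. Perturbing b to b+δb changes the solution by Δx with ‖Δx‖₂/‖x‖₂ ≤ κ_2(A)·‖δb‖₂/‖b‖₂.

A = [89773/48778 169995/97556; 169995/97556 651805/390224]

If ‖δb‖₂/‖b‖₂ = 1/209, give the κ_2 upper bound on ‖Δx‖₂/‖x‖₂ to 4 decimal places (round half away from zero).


M = AᵀA = [72693301/11316496 276921855/45265984; 276921855/45265984 1054961425/181063936]. tr(M)=2637401/215296, det(M)=1225/861184
char-poly roots: 49/4 and 25/215296
κ_2(A) = √(λ_max/λ_min) = √((49/4) / (25/215296)) = 324.8000
bound on ‖Δx‖/‖x‖: κ·ε = 324.8000·1/209 = 1.5541

1.5541


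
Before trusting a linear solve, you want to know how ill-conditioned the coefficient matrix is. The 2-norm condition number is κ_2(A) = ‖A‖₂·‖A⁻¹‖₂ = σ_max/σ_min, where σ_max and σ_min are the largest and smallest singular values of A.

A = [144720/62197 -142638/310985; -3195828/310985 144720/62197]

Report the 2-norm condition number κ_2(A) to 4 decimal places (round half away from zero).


166.5000

AᵀA = [6387218064/57532225 -57482784/2301289; -57482784/2301289 323582724/57532225]; tr = 3992148/34225, det = 419904/855625
solving λ² − 3992148/34225·λ + 419904/855625 = 0 gives λ = 2916/25, 144/34225
κ_2(A) = √(λ_max/λ_min) = √((2916/25) / (144/34225)) = 166.5000


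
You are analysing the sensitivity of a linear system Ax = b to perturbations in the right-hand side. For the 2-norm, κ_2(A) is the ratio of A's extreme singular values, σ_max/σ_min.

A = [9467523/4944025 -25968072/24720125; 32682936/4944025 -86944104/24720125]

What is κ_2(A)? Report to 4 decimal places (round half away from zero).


290.8250

M = AᵀA = [1852493275737/39109413121 -4939907048856/195547065605; -4939907048856/195547065605 13173788774016/977735328025]. tr(M)=205834327569/3383167225, det(M)=148060224/3383167225
eigenvalues of AᵀA: λ = (tr ± √(tr²−4·det))/2 = 1521/25, 97344/135326689
κ = σ_max/σ_min = (39/5)/(312/11633) = 290.8250


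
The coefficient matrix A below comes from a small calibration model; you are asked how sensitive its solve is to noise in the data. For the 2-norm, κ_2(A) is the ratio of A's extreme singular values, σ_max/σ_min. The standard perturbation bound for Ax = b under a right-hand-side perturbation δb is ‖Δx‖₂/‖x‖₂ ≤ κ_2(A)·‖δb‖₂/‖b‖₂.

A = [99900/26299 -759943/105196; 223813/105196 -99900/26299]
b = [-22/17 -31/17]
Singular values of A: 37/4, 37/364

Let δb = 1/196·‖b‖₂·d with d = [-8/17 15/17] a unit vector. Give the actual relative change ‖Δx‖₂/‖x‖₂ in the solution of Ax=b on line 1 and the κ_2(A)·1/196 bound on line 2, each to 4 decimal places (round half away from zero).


0.0114
0.4643

σ_max = 37/4, σ_min = 37/364
condition number: (37/4) ÷ (37/364) = 91.0000
κ_2(A)·‖δb‖/‖b‖ = 0.4643
solve Ax = b  →  x = [-8.7822 -4.4388]
2-norm of b is 2.2361; of x, 9.8402
re-solving with b+δb shifts x by Δx of norm 0.1122
realised ‖Δx‖/‖x‖ = 0.0114
tightness: 0.0114 against a bound of 0.4643 (unrounded ratio ≈ 0.0246)


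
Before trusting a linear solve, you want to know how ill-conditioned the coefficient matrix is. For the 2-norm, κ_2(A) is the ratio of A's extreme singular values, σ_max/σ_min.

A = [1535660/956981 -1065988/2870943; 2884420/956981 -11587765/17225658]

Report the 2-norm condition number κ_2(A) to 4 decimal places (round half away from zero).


form AᵀA = [36948548000/3168901849 -74819986010/28520116641; -74819986010/28520116641 606173677081/1026724199076] with trace 7482155401/610781796 and determinant 240100/152695449
eigenvalues of AᵀA: λ = (tr ± √(tr²−4·det))/2 = 49/4, 19600/152695449
so κ_2 = √((49/4) / (19600/152695449)) = 308.9250

308.9250


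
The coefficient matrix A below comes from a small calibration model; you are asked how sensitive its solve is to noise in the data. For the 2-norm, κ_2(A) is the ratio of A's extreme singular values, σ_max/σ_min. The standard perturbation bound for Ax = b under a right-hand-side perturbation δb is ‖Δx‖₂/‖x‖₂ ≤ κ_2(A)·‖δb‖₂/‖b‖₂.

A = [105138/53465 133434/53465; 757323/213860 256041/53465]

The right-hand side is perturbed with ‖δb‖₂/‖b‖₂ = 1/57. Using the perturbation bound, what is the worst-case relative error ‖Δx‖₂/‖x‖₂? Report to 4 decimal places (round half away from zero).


form AᵀA = [2596547097/158256400 865126899/39564100; 865126899/39564100 288448533/9891025] with trace 288468945/6330256 and determinant 531441/1582564
solving λ² − 288468945/6330256·λ + 531441/1582564 = 0 gives λ = 729/16, 2916/395641
σ_max=√(729/16)=(27/4), σ_min=√(2916/395641)=(54/629) → κ = 78.6250
bound on ‖Δx‖/‖x‖: κ·ε = 78.6250·1/57 = 1.3794

1.3794


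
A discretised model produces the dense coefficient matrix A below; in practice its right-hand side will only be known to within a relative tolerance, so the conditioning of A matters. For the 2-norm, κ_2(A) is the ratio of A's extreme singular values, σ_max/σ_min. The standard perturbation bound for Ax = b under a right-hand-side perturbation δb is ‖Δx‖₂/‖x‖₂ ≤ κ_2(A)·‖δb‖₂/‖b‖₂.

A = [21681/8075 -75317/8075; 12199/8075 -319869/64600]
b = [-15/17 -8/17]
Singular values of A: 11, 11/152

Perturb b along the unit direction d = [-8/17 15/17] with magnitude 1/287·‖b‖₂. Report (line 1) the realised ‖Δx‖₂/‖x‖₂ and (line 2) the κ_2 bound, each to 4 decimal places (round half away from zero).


largest singular value 11, smallest 11/152
κ_2(A) = 11 / (11/152) = 152.0000
worst-case relative error ≤ 152.0000 × 1/287 = 0.5296
solve Ax = b  →  x = [-0.0255 0.0873]
‖b‖₂ = 1.0000 and ‖x‖₂ = 0.0909
with δb = [-0.0016 0.0031], A·Δx = δb → ‖Δx‖ = 0.0481
dividing the unrounded norms, ‖Δx‖/‖x‖ = 0.5296
tightness: 0.5296 against a bound of 0.5296; the bound is attained (ratio 1)

0.5296
0.5296


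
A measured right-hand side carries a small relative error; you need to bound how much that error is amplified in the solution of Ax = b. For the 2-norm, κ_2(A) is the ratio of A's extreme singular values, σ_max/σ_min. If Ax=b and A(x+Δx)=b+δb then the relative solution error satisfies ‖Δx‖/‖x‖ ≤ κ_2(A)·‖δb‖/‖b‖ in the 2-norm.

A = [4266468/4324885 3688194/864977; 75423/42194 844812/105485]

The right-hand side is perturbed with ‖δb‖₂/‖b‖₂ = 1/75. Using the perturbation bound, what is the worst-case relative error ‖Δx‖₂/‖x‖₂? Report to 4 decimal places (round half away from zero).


form AᵀA = [1079154420489/258887616100 47952079866/2588876161; 47952079866/2588876161 5328067029876/64721904025] with trace 13320298953/154008100 and determinant 74805201/962550625
solving λ² − 13320298953/154008100·λ + 74805201/962550625 = 0 gives λ = 8649/100, 34596/38502025
σ_max=√(8649/100)=(93/10), σ_min=√(34596/38502025)=(186/6205) → κ = 310.2500
κ_2(A)·‖δb‖/‖b‖ = 4.1367

4.1367


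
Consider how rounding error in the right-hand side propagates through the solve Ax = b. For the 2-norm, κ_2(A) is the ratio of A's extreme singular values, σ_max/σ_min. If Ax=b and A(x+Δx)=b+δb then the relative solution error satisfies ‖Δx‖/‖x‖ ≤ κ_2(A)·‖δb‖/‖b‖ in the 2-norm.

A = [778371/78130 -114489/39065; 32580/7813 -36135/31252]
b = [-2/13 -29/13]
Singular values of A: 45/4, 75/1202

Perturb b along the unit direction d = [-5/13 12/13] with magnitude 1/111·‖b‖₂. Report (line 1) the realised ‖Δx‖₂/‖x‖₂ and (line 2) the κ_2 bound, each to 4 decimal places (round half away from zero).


0.0101
1.6243

σ_max = 45/4, σ_min = 75/1202
condition number: (45/4) ÷ (75/1202) = 180.3000
bound on ‖Δx‖/‖x‖: κ·ε = 180.3000·1/111 = 1.6243
solve Ax = b  →  x = [-9.0603 -30.7463]
2-norm of b is 2.2361; of x, 32.0535
δb = ε·‖b‖·d = [-0.0077 0.0186]; solving A·Δx = δb gives ‖Δx‖ = 0.3229
dividing the unrounded norms, ‖Δx‖/‖x‖ = 0.0101
so the bound overstates the realised error by a factor of ≈ 161.2658 (computed from the unrounded values)


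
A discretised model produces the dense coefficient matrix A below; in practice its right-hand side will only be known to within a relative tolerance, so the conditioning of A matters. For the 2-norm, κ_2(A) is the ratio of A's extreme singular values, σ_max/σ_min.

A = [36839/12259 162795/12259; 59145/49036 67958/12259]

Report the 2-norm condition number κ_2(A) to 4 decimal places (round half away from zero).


M = AᵀA = [3638609/347024 2021085/43378; 2021085/43378 4491341/21689]. tr(M)=1841465/8464, det(M)=3481/8464
char-poly roots: 3481/16 and 1/529
σ_max=√(3481/16)=(59/4), σ_min=√(1/529)=(1/23) → κ = 339.2500

339.2500


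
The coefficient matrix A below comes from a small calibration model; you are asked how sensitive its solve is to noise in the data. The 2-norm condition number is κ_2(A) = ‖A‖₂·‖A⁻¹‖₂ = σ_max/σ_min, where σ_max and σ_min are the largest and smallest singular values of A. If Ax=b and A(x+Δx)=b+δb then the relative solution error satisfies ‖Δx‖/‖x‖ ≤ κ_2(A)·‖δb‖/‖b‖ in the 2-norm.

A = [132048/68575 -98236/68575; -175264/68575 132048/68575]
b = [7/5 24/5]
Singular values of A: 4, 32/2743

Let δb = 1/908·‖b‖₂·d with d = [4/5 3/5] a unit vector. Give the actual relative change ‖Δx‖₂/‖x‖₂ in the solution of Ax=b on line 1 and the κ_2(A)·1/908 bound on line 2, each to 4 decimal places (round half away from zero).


largest singular value 4, smallest 32/2743
κ = σ_max/σ_min = 4/(32/2743) = 342.8750
worst-case relative error ≤ 342.8750 × 1/908 = 0.3776
solve Ax = b  →  x = [205.1250 274.7500]
‖b‖ = 5.0000, ‖x‖ = 342.8758
Δx = A⁻¹·δb where δb = 1/908·5.0000·d; ‖Δx‖ = 0.4720
relative error = 0.0014
so the bound overstates the realised error by a factor of ≈ 274.3007 (computed from the unrounded values)

0.0014
0.3776


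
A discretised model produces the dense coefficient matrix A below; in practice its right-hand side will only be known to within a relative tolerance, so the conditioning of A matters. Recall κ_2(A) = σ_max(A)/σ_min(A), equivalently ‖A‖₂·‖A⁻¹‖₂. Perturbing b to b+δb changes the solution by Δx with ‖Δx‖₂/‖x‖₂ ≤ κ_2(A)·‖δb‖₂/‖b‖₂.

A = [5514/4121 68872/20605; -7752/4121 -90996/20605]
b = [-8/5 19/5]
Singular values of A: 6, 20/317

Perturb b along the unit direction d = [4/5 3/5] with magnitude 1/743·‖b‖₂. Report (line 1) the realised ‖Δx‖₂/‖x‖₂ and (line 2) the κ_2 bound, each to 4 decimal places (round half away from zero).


0.0055
0.1280

largest singular value 6, smallest 20/317
κ_2(A) = 6 / (20/317) = 95.1000
κ_2(A)·‖δb‖/‖b‖ = 0.1280
solve Ax = b  →  x = [-14.8872 5.4808]
2-norm of b is 4.1231; of x, 15.8640
with δb = [0.0044 0.0033], A·Δx = δb → ‖Δx‖ = 0.0880
dividing the unrounded norms, ‖Δx‖/‖x‖ = 0.0055
so the bound overstates the realised error by a factor of ≈ 23.0855 (computed from the unrounded values)


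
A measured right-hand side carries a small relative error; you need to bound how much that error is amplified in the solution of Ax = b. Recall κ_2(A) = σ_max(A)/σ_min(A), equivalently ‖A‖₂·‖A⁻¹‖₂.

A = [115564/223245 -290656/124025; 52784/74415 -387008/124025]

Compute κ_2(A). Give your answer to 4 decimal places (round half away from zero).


340.3125

M = AᵀA = [1537215760/1993533201 -3794914432/1107518445; -3794914432/1107518445 9370244096/615288025]. tr(M)=474372496/29648025, det(M)=65536/29648025
char-poly roots: 16 and 4096/29648025
σ_max=√16=4, σ_min=√(4096/29648025)=(64/5445) → κ = 340.3125


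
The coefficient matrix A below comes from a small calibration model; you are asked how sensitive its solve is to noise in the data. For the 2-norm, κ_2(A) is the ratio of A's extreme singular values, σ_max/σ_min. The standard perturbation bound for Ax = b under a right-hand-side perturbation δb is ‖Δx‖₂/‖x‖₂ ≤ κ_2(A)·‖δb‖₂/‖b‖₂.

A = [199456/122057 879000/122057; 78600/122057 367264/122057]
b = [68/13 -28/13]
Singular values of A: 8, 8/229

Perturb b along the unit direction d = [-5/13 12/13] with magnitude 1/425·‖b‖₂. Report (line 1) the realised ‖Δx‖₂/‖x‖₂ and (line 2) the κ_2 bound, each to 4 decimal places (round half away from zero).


0.0033
0.5388

from the listed singular values, σ₁ = 8, σ_n = 8/229
condition number: 8 ÷ (8/229) = 229.0000
perturbation bound = 229.0000·1/425 = 0.5388
solve Ax = b  →  x = [111.8171 -24.6463]
‖b‖₂ = 5.6569 and ‖x‖₂ = 114.5011
δb = ε·‖b‖·d = [-0.0051 0.0123]; solving A·Δx = δb gives ‖Δx‖ = 0.3810
dividing the unrounded norms, ‖Δx‖/‖x‖ = 0.0033
realised/bound (from unrounded values) ≈ 0.0062


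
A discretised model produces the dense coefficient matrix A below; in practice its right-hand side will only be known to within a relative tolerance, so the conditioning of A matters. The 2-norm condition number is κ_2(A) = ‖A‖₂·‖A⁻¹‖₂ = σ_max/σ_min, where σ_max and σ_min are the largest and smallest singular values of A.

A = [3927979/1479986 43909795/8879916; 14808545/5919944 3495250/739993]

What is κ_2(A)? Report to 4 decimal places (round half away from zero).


M = AᵀA = [554289309641/41671506496 389721109855/15626814936; 389721109855/15626814936 4384405881025/93760889616]. tr(M)=77945423221/1297728576, det(M)=577200625/20763657216
λ_max, λ_min = (77945423221/1297728576 ± √6075301738664519124841/1684099456966987776)/2 = 961/16, 600625/1297728576
σ_max=√(961/16)=(31/4), σ_min=√(600625/1297728576)=(775/36024) → κ = 360.2400

360.2400


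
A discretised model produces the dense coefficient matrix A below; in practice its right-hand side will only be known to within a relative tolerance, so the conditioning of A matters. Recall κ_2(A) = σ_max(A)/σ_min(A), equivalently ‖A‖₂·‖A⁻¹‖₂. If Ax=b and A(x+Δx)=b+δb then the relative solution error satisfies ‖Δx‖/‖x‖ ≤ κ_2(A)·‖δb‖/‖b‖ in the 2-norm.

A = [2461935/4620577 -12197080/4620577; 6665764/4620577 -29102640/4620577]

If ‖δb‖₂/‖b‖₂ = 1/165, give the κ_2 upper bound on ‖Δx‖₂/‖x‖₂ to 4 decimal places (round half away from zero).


M = AᵀA = [298778305609/126329774041 -1325560640040/126329774041; -1325560640040/126329774041 5891907784000/126329774041]. tr(M)=3682740089/75151561, det(M)=15366400/75151561
solving λ² − 3682740089/75151561·λ + 15366400/75151561 = 0 gives λ = 49, 313600/75151561
κ = σ_max/σ_min = 7/(560/8669) = 108.3625
bound on ‖Δx‖/‖x‖: κ·ε = 108.3625·1/165 = 0.6567

0.6567


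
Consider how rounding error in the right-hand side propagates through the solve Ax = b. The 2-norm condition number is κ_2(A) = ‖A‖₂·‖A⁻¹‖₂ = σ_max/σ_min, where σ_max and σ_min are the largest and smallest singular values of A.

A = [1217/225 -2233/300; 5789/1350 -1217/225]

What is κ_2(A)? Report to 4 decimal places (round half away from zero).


49.6800

form AᵀA = [3473269/72900 -1541939/24300; -1541939/24300 2742961/32400] with trace 1543189/11664 and determinant 330625/46656
eigenvalues of AᵀA: λ = (tr ± √(tr²−4·det))/2 = 529/4, 625/11664
κ_2(A) = √(λ_max/λ_min) = √((529/4) / (625/11664)) = 49.6800


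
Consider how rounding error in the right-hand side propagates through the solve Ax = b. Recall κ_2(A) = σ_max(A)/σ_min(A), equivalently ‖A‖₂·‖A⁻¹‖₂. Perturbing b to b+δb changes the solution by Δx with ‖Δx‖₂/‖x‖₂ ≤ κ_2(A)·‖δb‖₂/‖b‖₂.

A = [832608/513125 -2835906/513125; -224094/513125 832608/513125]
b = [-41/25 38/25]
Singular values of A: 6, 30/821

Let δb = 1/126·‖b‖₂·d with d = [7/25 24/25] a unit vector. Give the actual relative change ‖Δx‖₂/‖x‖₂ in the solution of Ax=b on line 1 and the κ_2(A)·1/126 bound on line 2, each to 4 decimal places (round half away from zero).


from the listed singular values, σ₁ = 6, σ_n = 30/821
κ = σ_max/σ_min = 6/(30/821) = 164.2000
perturbation bound = 164.2000·1/126 = 1.3032
solve Ax = b  →  x = [26.1787 7.9827]
2-norm of b is 2.2361; of x, 27.3687
δb = ε·‖b‖·d = [0.0050 0.0170]; solving A·Δx = δb gives ‖Δx‖ = 0.4857
realised ‖Δx‖/‖x‖ = 0.0177
realised/bound (from unrounded values) ≈ 0.0136

0.0177
1.3032


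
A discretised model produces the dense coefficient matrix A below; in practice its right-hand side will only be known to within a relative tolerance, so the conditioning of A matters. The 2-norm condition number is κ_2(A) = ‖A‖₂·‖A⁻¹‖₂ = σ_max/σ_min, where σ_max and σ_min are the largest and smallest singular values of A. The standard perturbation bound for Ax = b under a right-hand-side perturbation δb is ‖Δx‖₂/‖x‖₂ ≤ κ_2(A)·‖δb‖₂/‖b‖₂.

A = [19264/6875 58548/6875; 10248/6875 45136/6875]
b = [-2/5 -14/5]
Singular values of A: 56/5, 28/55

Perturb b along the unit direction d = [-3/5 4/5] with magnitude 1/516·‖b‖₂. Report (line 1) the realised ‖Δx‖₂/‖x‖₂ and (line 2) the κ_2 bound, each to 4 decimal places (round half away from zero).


largest singular value 56/5, smallest 28/55
κ_2(A) = (56/5) / (28/55) = 22.0000
κ_2(A)·‖δb‖/‖b‖ = 0.0426
solve Ax = b  →  x = [3.7214 -1.2714]
2-norm of b is 2.8284; of x, 3.9326
with δb = [-0.0033 0.0044], A·Δx = δb → ‖Δx‖ = 0.0108
relative error = 0.0027
realised/bound (from unrounded values) ≈ 0.0642

0.0027
0.0426


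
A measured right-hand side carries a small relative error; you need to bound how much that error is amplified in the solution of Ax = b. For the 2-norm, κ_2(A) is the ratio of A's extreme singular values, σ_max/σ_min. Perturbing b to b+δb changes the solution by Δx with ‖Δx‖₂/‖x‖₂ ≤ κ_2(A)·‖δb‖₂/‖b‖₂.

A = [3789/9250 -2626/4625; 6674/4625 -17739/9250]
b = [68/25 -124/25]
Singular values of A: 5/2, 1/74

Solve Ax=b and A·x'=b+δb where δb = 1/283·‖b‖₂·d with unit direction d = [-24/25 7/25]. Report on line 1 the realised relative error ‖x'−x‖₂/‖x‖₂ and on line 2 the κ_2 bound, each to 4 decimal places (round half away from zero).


0.0050
0.6537

largest singular value 5/2, smallest 1/74
κ_2(A) = (5/2) / (1/74) = 185.0000
perturbation bound = 185.0000·1/283 = 0.6537
solve Ax = b  →  x = [-237.7600 -176.3200]
2-norm of b is 5.6569; of x, 296.0043
re-solving with b+δb shifts x by Δx of norm 1.4792
realised ‖Δx‖/‖x‖ = 0.0050
tightness: 0.0050 against a bound of 0.6537 (unrounded ratio ≈ 0.0076)


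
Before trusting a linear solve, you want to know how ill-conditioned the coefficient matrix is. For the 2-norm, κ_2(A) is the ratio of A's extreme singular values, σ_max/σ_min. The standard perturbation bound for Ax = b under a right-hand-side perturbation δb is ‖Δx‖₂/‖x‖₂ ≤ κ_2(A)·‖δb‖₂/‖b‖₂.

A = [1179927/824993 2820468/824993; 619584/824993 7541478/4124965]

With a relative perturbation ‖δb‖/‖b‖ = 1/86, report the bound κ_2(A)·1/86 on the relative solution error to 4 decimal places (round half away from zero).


4.3407

AᵀA = [6145716465/2355063841 73745020188/11775319205; 73745020188/11775319205 884947695156/58876596025]; tr = 6145506549/348382225, det = 777924/348382225
char-poly roots: 441/25 and 1764/13935289
σ_max=√(441/25)=(21/5), σ_min=√(1764/13935289)=(42/3733) → κ = 373.3000
worst-case relative error ≤ 373.3000 × 1/86 = 4.3407


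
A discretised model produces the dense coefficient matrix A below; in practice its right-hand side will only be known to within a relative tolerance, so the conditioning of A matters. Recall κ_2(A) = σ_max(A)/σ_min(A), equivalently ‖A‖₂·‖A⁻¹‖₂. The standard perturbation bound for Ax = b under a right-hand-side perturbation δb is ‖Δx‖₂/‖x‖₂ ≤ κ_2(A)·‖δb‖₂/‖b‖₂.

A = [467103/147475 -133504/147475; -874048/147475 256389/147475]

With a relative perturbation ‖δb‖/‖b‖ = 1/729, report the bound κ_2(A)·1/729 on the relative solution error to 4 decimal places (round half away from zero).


0.4760

AᵀA = [3398426017/75255625 -991198656/75255625; -991198656/75255625 289130233/75255625]; tr = 5900090/120409, det = 2401/120409
char-poly roots: 49 and 49/120409
κ_2(A) = √(λ_max/λ_min) = √(49 / (49/120409)) = 347.0000
κ_2(A)·‖δb‖/‖b‖ = 0.4760


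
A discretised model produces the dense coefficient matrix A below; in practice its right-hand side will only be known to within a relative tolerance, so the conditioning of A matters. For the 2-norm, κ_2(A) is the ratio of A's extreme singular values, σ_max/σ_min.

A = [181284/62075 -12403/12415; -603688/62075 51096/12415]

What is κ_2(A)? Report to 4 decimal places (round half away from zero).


52.5250

M = AᵀA = [635684944/6165289 -264756060/6165289; -264756060/6165289 110585425/6165289]. tr(M)=4415801/36481, det(M)=193600/36481
λ_max, λ_min = (4415801/36481 ± √19471047585201/1330863361)/2 = 121, 1600/36481
σ_max=√121=11, σ_min=√(1600/36481)=(40/191) → κ = 52.5250


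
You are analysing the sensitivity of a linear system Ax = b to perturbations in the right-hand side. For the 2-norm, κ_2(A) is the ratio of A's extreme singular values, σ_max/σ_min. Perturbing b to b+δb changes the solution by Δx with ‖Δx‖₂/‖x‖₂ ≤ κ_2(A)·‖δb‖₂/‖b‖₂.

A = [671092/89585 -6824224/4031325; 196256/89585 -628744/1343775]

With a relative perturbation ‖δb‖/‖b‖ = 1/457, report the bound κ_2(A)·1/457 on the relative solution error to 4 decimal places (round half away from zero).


M = AᵀA = [19555235600/321018889 -39598931840/2889170001; -39598931840/2889170001 80204646976/26002530009]. tr(M)=989993296/15468489, det(M)=640000/15468489
char-poly roots: 64 and 10000/15468489
σ_max=√64=8, σ_min=√(10000/15468489)=(100/3933) → κ = 314.6400
bound on ‖Δx‖/‖x‖: κ·ε = 314.6400·1/457 = 0.6885

0.6885


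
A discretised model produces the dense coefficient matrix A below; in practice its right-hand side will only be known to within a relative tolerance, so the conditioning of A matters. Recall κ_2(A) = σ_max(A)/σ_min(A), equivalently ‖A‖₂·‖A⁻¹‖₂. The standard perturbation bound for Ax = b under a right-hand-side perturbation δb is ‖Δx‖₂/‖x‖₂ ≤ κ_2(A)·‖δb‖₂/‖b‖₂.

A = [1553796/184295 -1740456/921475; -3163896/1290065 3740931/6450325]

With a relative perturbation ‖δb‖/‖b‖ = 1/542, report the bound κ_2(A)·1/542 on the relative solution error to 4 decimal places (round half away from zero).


0.5805

AᵀA = [125180542800/1623675809 -28165323240/1623675809; -28165323240/1623675809 6338526129/1623675809]; tr = 3207782169/39601849, det = 2624400/39601849
solving λ² − 3207782169/39601849·λ + 2624400/39601849 = 0 gives λ = 81, 32400/39601849
so κ_2 = √(81 / (32400/39601849)) = 314.6500
κ_2(A)·‖δb‖/‖b‖ = 0.5805


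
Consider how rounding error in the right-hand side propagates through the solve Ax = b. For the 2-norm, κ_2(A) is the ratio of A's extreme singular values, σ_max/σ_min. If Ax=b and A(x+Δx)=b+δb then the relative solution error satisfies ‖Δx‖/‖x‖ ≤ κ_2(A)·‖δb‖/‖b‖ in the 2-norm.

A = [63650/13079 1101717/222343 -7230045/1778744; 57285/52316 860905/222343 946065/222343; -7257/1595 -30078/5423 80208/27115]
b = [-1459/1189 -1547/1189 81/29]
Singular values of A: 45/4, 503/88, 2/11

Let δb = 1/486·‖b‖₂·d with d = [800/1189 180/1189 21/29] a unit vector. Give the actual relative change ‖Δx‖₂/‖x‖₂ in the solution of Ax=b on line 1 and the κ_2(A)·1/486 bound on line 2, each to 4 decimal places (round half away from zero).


largest singular value 45/4, smallest 2/11
condition number: (45/4) ÷ (2/11) = 61.8750
bound on ‖Δx‖/‖x‖: κ·ε = 61.8750·1/486 = 0.1273
solve Ax = b  →  x = [4.2400 -3.1823 1.4990]
‖b‖ = 3.3166, ‖x‖ = 5.5092
re-solving with b+δb shifts x by Δx of norm 0.0375
relative error = 0.0068
so the bound overstates the realised error by a factor of ≈ 18.6874 (computed from the unrounded values)

0.0068
0.1273


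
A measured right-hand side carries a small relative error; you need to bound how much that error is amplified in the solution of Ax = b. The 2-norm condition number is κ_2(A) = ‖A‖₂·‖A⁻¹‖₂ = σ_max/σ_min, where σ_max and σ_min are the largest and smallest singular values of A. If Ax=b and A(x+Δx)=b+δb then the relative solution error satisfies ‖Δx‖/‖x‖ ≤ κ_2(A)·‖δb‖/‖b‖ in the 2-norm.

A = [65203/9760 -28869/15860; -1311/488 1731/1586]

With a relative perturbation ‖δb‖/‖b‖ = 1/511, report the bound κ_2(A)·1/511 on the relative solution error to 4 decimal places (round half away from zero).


0.0458

form AᵀA = [4938919609/95257600 -179708739/11907200; -179708739/11907200 6704469/1488400] with trace 214720225/3810304 and determinant 87890625/15241216
solving λ² − 214720225/3810304·λ + 87890625/15241216 = 0 gives λ = 225/4, 390625/3810304
σ_max=√(225/4)=(15/2), σ_min=√(390625/3810304)=(625/1952) → κ = 23.4240
worst-case relative error ≤ 23.4240 × 1/511 = 0.0458


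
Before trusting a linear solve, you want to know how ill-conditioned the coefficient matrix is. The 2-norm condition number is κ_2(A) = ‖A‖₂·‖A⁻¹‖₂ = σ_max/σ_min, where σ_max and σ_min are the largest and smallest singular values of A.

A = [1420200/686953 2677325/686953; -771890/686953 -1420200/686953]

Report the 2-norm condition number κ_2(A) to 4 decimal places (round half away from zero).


237.7000

form AᵀA = [9040768900/1632887281 16950087000/1632887281; 16950087000/1632887281 31782135625/1632887281] with trace 141255725/5650129 and determinant 62500/5650129
char-poly roots: 25 and 2500/5650129
κ = σ_max/σ_min = 5/(50/2377) = 237.7000
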